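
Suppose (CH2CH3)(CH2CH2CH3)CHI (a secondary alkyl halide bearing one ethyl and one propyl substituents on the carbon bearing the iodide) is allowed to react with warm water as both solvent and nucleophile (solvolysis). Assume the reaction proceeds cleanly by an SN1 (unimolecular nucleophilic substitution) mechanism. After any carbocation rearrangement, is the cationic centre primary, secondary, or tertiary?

Step 1: Ionisation: the C–I σ-bond cleaves heterolytically; both bonding electrons depart with I⁻, leaving a secondary carbocation at the α-carbon.
No single 1,2-shift to an adjacent carbon would give a more-substituted cation, so no rearrangement occurs.

secondary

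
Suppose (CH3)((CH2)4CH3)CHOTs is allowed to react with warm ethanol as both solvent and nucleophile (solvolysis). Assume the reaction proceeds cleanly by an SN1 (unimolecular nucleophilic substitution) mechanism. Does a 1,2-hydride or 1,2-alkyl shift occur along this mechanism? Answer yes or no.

no

The first-formed carbocation is secondary.
No single 1,2-shift to an adjacent carbon would produce a more-substituted cation than the one already present, so no rearrangement occurs.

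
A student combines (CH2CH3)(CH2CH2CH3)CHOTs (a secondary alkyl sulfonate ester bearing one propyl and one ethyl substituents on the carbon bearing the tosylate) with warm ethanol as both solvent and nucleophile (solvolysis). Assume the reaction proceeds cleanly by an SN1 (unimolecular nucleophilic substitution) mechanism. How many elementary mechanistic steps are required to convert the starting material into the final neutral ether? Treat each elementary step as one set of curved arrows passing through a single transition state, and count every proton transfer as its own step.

Step 1: The C–O bond breaks with both electrons going to the tosylate; TsO⁻ leaves and a secondary carbocation remains.
(No 1,2-shift: no single shift to an adjacent carbon would give a more stable cation.)
Step 2: CH3CH2OH donates an oxygen lone pair into the empty p orbital of the cation, giving a protonated ether (an oxonium ion).
Step 3: Proton transfer from the O–H of the oxonium ion to a solvent molecule delivers the neutral ether.
Total: 3 elementary steps.

3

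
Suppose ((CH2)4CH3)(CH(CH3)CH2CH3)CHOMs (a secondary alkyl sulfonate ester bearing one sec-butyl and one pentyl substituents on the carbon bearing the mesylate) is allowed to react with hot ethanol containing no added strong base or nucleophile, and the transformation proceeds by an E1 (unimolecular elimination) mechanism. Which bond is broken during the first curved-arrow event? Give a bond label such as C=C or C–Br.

C–O

Step 1: Ionisation: the C–O σ-bond cleaves heterolytically; both bonding electrons depart with MsO⁻, leaving a secondary carbocation at the α-carbon.
The bond broken in this step is the C–O bond.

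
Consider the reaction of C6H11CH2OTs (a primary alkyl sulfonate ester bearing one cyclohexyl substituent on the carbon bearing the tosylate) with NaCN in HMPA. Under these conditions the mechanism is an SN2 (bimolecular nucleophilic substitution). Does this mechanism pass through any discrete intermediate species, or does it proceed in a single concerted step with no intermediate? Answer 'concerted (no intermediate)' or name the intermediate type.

concerted (no intermediate)

CN⁻ attacks the back face of the α-carbon while TsO⁻ departs with the C–O bonding pair — a single concerted displacement through a pentacoordinate transition state.
All bond changes occur in one transition state; no discrete intermediate is formed.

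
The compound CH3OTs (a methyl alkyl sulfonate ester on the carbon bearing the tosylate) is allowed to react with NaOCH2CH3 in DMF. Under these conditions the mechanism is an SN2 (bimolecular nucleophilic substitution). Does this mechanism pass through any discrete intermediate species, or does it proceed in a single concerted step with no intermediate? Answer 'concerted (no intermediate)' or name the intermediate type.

concerted (no intermediate)

The ethoxide nucleophile donates a lone pair from O to the α-carbon in a backside attack; simultaneously the C–O σ-bond breaks and both of its electrons leave with TsO⁻. One concerted step with inversion of configuration.
All bond changes occur in one transition state; no discrete intermediate is formed.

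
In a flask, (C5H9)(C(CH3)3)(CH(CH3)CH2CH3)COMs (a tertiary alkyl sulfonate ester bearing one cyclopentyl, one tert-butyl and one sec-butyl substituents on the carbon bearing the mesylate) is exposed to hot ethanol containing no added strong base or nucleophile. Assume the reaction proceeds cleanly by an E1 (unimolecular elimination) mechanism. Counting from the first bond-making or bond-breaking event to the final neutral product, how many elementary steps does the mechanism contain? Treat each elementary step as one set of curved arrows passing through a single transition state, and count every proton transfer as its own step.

Step 1: Ionisation: the C–O σ-bond cleaves heterolytically; both bonding electrons depart with MsO⁻, leaving a tertiary carbocation at the α-carbon.
(No 1,2-shift: no single shift to an adjacent carbon would give a more stable cation.)
Step 2: A weak base (an ethanol molecule from the solvent) removes a proton from a carbon adjacent to the cationic centre; the electrons of that C–H bond become the new π(C=C) bond, giving the alkene.
Total: 2 elementary steps.

2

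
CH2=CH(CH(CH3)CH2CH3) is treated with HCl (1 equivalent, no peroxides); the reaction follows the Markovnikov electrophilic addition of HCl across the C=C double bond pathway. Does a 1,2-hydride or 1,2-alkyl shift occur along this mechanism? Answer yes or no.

The first-formed carbocation is secondary.
The adjacent sec-butyl carbon already bears 2 other carbon substituents and has a hydrogen to migrate; after a 1,2-hydride shift from that carbon the positive charge sits on a tertiary centre.
Tertiary is more stable than secondary, so the shift occurs.

yes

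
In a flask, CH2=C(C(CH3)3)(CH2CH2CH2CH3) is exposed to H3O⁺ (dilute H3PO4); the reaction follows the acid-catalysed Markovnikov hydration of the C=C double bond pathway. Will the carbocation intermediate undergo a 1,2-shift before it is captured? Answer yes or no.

The first-formed carbocation is tertiary.
No single 1,2-shift to an adjacent carbon would produce a more-substituted cation than the one already present, so no rearrangement occurs.

no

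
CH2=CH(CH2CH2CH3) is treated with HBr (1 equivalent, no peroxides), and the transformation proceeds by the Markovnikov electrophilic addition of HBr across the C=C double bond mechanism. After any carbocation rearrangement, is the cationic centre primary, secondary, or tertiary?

Step 1: The π electrons of the C=C bond attack a proton of HBr; Markovnikov addition places the new C–H on the less-substituted alkene carbon, so the positive charge ends up on the more-substituted carbon — a secondary carbocation. The H–Br bond breaks heterolytically, releasing Br⁻.
No single 1,2-shift to an adjacent carbon would give a more-substituted cation, so no rearrangement occurs.

secondary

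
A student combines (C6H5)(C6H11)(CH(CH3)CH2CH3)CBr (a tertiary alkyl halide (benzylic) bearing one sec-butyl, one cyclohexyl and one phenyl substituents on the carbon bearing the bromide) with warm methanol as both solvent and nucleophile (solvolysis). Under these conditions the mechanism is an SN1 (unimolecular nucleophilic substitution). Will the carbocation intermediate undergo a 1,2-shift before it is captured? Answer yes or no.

The first-formed carbocation is tertiary.
No single 1,2-shift to an adjacent carbon would produce a more-substituted cation than the one already present, so no rearrangement occurs.

no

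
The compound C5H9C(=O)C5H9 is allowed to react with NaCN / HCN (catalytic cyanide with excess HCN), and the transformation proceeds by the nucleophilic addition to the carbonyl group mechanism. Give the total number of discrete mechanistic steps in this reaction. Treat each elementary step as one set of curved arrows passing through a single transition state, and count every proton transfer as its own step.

2

Step 1: Nucleophilic addition: CN⁻ adds to the carbonyl carbon, pushing the π(C=O) electron pair onto oxygen and giving a tetrahedral alkoxide.
Step 2: Proton transfer from HCN to the alkoxide furnishes a cyanohydrin (and releases another CN⁻ to continue the reaction).
Total: 2 elementary steps.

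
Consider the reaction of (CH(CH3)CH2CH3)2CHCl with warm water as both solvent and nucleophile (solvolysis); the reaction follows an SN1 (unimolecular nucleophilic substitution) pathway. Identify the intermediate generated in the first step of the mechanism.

secondary carbocation

Step 1: Rate-determining heterolysis of the C–Cl bond gives Cl⁻ and a secondary carbocation.
After step 1 the species present is a secondary carbocation.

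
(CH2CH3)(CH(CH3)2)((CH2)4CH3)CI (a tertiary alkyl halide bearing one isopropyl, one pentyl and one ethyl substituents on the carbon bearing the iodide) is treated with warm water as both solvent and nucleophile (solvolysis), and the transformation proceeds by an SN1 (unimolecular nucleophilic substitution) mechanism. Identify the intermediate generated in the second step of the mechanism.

oxonium ion

Step 1: Unassisted departure of I⁻ (taking the C–I bonding pair) generates a tertiary carbocation.
Step 2: H2O donates an oxygen lone pair into the empty p orbital of the cation, giving a protonated alcohol (an oxonium ion).
After step 2 the species present is an oxonium ion.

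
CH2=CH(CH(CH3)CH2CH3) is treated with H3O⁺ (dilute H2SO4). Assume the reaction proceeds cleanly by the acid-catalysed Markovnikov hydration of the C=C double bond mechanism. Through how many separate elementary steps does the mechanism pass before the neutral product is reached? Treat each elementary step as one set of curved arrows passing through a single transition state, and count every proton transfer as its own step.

Step 1: The π electrons of the C=C bond attack a proton of H3O⁺; Markovnikov addition places the new C–H on the less-substituted alkene carbon, so the positive charge ends up on the more-substituted carbon — a secondary carbocation. H2O is released.
Step 2: A hydride (H with its bonding pair) migrates from the adjacent sec-butyl carbon to the cationic centre — a 1,2-hydride shift — upgrading the secondary cation to a tertiary one.
Step 3: Nucleophilic capture of the cation by H2O produces the protonated alcohol (an oxonium ion).
Step 4: Proton transfer from the O–H of the oxonium ion to H2O completes the catalytic cycle and yields the alcohol.
Total: 4 elementary steps.

4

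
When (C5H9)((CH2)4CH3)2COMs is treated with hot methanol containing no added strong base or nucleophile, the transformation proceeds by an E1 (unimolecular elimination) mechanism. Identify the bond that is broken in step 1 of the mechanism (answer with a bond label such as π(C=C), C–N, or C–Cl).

Step 1: Ionisation: the C–O σ-bond cleaves heterolytically; both bonding electrons depart with MsO⁻, leaving a tertiary carbocation at the α-carbon.
The bond broken in this step is the C–O bond.

C–O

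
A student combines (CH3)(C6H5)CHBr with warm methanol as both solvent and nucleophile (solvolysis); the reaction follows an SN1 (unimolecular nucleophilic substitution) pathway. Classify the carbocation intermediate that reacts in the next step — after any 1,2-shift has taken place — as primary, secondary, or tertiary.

Step 1: Unassisted departure of Br⁻ (taking the C–Br bonding pair) generates a secondary carbocation.
No single 1,2-shift to an adjacent carbon would give a more-substituted cation, so no rearrangement occurs.

secondary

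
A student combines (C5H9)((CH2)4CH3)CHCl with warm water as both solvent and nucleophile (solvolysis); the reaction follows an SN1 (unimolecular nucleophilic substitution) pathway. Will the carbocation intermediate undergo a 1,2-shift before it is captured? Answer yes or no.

yes

The first-formed carbocation is secondary.
The adjacent cyclopentyl carbon already bears 2 other carbon substituents and has a hydrogen to migrate; after a 1,2-hydride shift from that carbon the positive charge sits on a tertiary centre.
Tertiary is more stable than secondary, so the shift occurs.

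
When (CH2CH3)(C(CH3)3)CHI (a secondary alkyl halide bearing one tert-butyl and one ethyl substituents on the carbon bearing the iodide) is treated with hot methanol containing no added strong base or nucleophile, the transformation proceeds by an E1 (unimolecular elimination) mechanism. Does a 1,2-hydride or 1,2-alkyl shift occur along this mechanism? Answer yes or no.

The first-formed carbocation is secondary.
The adjacent tert-butyl carbon has no hydrogen but bears methyl groups; migration of one methyl with its bonding pair (a 1,2-methyl shift) places the charge on a tertiary centre.
Tertiary is more stable than secondary, so the shift occurs.

yes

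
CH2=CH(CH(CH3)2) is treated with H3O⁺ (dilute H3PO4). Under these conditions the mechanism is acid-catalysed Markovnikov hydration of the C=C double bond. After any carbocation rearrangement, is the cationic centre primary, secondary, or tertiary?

Step 1: The π electrons of the C=C bond attack a proton of H3O⁺; Markovnikov addition places the new C–H on the less-substituted alkene carbon, so the positive charge ends up on the more-substituted carbon — a secondary carbocation. H2O is released.
Step 2: A hydride (H with its bonding pair) migrates from the adjacent isopropyl carbon to the cationic centre — a 1,2-hydride shift — upgrading the secondary cation to a tertiary one.
The cation rearranges from secondary to tertiary via a 1,2-hydride shift from the adjacent isopropyl carbon; the tertiary cation is what reacts next.

tertiary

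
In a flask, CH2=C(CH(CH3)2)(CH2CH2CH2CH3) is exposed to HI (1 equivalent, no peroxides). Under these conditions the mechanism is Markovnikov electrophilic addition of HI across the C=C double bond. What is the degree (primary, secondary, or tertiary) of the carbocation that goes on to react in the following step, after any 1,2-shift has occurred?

Step 1: The π electrons of the C=C bond attack a proton of HI; Markovnikov addition places the new C–H on the less-substituted alkene carbon, so the positive charge ends up on the more-substituted carbon — a tertiary carbocation. The H–I bond breaks heterolytically, releasing I⁻.
No single 1,2-shift to an adjacent carbon would give a more-substituted cation, so no rearrangement occurs.

tertiary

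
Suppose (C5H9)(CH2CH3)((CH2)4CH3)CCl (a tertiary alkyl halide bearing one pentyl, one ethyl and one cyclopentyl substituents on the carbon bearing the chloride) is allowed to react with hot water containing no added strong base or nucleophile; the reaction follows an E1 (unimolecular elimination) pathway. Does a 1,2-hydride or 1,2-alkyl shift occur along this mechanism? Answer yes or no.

no

The first-formed carbocation is tertiary.
No single 1,2-shift to an adjacent carbon would produce a more-substituted cation than the one already present, so no rearrangement occurs.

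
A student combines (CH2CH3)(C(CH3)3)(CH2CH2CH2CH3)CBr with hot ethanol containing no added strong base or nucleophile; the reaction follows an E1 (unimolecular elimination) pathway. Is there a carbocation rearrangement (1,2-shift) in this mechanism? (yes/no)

no

The first-formed carbocation is tertiary.
No single 1,2-shift to an adjacent carbon would produce a more-substituted cation than the one already present, so no rearrangement occurs.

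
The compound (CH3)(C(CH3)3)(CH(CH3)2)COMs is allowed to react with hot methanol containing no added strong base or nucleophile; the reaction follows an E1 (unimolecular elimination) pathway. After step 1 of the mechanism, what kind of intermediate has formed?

Step 1: Unassisted departure of MsO⁻ (taking the C–O bonding pair) generates a tertiary carbocation.
After step 1 the species present is a tertiary carbocation.

tertiary carbocation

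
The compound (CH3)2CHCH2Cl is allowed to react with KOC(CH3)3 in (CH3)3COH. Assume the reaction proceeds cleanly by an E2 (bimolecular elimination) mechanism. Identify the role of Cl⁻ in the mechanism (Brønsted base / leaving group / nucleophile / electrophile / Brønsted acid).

Step 1: Concerted anti-periplanar elimination: (CH3)3CO⁻ abstracts a β-H while Cl⁻ leaves, and the C–H electrons become the new C=C π bond — all in a single transition state.
Cl⁻ departs with both electrons of the breaking σ-bond — that is the definition of a leaving group.

leaving group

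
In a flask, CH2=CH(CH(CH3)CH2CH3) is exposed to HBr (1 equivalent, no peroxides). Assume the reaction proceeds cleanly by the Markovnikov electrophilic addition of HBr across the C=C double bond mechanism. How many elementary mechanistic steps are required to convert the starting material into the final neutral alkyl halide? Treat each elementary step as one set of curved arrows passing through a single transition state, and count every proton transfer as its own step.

Step 1: Protonation of the alkene by HBr: the π bond acts as the nucleophile and picks up H⁺, giving the more stable (Markovnikov) secondary carbocation. The H–Br bond breaks heterolytically, releasing Br⁻.
Step 2: A hydride (H with its bonding pair) migrates from the adjacent sec-butyl carbon to the cationic centre — a 1,2-hydride shift — upgrading the secondary cation to a tertiary one.
Step 3: Br⁻ captures the cation: a lone pair on Br⁻ fills the empty p orbital, producing the alkyl halide product.
Total: 3 elementary steps.

3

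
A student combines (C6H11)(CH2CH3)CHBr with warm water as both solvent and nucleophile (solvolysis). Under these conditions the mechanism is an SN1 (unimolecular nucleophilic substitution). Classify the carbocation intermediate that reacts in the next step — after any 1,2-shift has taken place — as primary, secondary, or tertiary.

Step 1: The C–Br bond breaks with both electrons going to the bromide; Br⁻ leaves and a secondary carbocation remains.
Step 2: Carbocation rearrangement: a 1,2-hydride shift from the adjacent cyclohexyl carbon converts the initially-formed secondary cation into the more stable tertiary cation.
The cation rearranges from secondary to tertiary via a 1,2-hydride shift from the adjacent cyclohexyl carbon; the tertiary cation is what reacts next.

tertiary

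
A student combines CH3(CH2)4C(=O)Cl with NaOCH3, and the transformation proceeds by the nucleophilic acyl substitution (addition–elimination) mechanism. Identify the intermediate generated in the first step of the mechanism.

Step 1: Nucleophilic addition of CH3O⁻ to the acyl carbon breaks the π(C=O) bond and yields a tetrahedral, anionic intermediate.
After step 1 the species present is a tetrahedral intermediate.

tetrahedral intermediate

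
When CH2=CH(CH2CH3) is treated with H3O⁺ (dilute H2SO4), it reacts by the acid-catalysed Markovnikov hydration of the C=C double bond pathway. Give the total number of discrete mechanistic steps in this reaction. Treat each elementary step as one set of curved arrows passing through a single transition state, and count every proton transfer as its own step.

Step 1: Protonation of the alkene by H3O⁺: the π bond acts as the nucleophile and picks up H⁺, giving the more stable (Markovnikov) secondary carbocation. H2O is released.
(No 1,2-shift: no single shift to an adjacent carbon would give a more stable cation.)
Step 2: A lone pair on the oxygen of H2O attacks the carbocation, forming a C–O bond and an oxonium ion (a protonated alcohol).
Step 3: H2O removes a proton from the oxonium oxygen, regenerating H3O⁺ and giving the neutral alcohol.
Total: 3 elementary steps.

3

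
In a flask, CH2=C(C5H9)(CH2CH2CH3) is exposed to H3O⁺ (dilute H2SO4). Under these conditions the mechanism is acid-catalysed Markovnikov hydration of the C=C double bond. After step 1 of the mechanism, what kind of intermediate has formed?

Step 1: The π electrons of the C=C bond attack a proton of H3O⁺; Markovnikov addition places the new C–H on the less-substituted alkene carbon, so the positive charge ends up on the more-substituted carbon — a tertiary carbocation. H2O is released.
After step 1 the species present is a tertiary carbocation.

tertiary carbocation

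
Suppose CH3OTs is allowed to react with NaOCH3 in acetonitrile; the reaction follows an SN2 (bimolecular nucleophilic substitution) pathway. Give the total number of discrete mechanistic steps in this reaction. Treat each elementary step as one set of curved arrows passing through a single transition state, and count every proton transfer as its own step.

Step 1: The methoxide nucleophile donates a lone pair from O to the α-carbon in a backside attack; simultaneously the C–O σ-bond breaks and both of its electrons leave with TsO⁻. One concerted step with inversion of configuration.
Total: 1 elementary step.

1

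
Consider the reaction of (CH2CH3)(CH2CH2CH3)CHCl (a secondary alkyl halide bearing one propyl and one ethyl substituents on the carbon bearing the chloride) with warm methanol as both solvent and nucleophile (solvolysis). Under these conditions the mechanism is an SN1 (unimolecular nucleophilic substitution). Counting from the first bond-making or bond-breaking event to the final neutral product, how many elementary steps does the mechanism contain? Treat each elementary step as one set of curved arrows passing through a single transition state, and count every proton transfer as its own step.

Step 1: Ionisation: the C–Cl σ-bond cleaves heterolytically; both bonding electrons depart with Cl⁻, leaving a secondary carbocation at the α-carbon.
(No 1,2-shift: no single shift to an adjacent carbon would give a more stable cation.)
Step 2: A lone pair on the oxygen of CH3OH attacks the carbocation, forming a new C–O σ-bond and an oxonium ion.
Step 3: Deprotonation of the oxonium oxygen by solvent methanol yields the neutral ether.
Total: 3 elementary steps.

3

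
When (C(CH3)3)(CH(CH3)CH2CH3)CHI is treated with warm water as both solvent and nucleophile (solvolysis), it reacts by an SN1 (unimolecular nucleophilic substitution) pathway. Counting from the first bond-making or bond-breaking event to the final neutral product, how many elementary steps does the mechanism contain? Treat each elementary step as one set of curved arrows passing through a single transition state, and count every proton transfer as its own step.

4

Step 1: Ionisation: the C–I σ-bond cleaves heterolytically; both bonding electrons depart with I⁻, leaving a secondary carbocation at the α-carbon.
Step 2: A 1,2-hydride shift from the adjacent sec-butyl carbon moves the positive charge from the secondary centre to an adjacent carbon, generating a more stable tertiary carbocation.
Step 3: H2O donates an oxygen lone pair into the empty p orbital of the cation, giving a protonated alcohol (an oxonium ion).
Step 4: Proton transfer from the O–H of the oxonium ion to a solvent molecule delivers the neutral alcohol.
Total: 4 elementary steps.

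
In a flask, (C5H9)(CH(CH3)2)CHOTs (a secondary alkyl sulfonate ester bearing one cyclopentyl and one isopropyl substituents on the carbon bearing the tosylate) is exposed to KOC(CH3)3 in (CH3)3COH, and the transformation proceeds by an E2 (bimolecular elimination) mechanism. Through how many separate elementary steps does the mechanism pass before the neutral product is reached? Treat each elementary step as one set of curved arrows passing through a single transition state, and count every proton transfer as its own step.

Step 1: The strong base (CH3)3CO⁻ removes a β-hydrogen; in the same concerted event the electrons of the breaking C–H bond form the new π(C=C) bond and the C–O σ-bond breaks, expelling TsO⁻. Anti-periplanar geometry; one transition state.
Total: 1 elementary step.

1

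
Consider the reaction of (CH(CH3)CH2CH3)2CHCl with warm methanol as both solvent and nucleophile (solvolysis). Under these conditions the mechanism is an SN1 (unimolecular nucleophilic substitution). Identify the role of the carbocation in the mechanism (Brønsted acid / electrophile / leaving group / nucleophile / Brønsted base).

Step 3: A lone pair on the oxygen of CH3OH attacks the carbocation, forming a new C–O σ-bond and an oxonium ion.
The carbocation accepts an electron pair into an empty or π* orbital — it is the electrophile.

electrophile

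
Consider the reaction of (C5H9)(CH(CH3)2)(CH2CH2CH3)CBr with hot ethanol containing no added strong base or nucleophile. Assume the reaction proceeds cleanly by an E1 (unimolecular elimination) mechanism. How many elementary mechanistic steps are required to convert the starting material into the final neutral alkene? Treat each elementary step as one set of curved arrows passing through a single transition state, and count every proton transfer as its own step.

Step 1: Rate-determining heterolysis of the C–Br bond gives Br⁻ and a tertiary carbocation.
(No 1,2-shift: no single shift to an adjacent carbon would give a more stable cation.)
Step 2: An ethanol molecule (solvent) deprotonates a β-carbon; as the C–H bond breaks, those electrons form the new alkene π bond.
Total: 2 elementary steps.

2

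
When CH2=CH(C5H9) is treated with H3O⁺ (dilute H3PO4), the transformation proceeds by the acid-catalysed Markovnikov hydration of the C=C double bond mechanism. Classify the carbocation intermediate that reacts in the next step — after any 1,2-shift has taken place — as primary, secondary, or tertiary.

tertiary

Step 1: Protonation of the alkene by H3O⁺: the π bond acts as the nucleophile and picks up H⁺, giving the more stable (Markovnikov) secondary carbocation. H2O is released.
Step 2: Carbocation rearrangement: a 1,2-hydride shift from the adjacent cyclopentyl carbon converts the initially-formed secondary cation into the more stable tertiary cation.
The cation rearranges from secondary to tertiary via a 1,2-hydride shift from the adjacent cyclopentyl carbon; the tertiary cation is what reacts next.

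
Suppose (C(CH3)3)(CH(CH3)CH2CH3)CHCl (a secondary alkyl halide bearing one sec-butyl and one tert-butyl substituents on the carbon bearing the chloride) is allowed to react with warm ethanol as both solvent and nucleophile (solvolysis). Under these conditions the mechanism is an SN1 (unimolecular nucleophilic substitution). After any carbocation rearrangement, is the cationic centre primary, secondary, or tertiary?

tertiary

Step 1: The C–Cl bond breaks with both electrons going to the chloride; Cl⁻ leaves and a secondary carbocation remains.
Step 2: Carbocation rearrangement: a 1,2-hydride shift from the adjacent sec-butyl carbon converts the initially-formed secondary cation into the more stable tertiary cation.
The cation rearranges from secondary to tertiary via a 1,2-hydride shift from the adjacent sec-butyl carbon; the tertiary cation is what reacts next.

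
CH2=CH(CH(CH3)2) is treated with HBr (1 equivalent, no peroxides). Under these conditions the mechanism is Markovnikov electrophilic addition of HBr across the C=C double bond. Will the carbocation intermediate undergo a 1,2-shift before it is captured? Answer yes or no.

yes

The first-formed carbocation is secondary.
The adjacent isopropyl carbon already bears 2 other carbon substituents and has a hydrogen to migrate; after a 1,2-hydride shift from that carbon the positive charge sits on a tertiary centre.
Tertiary is more stable than secondary, so the shift occurs.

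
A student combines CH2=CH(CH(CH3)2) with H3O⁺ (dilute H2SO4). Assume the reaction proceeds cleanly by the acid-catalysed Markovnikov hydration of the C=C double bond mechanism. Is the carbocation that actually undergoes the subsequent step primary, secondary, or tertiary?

Step 1: The π electrons of the C=C bond attack a proton of H3O⁺; Markovnikov addition places the new C–H on the less-substituted alkene carbon, so the positive charge ends up on the more-substituted carbon — a secondary carbocation. H2O is released.
Step 2: A hydride (H with its bonding pair) migrates from the adjacent isopropyl carbon to the cationic centre — a 1,2-hydride shift — upgrading the secondary cation to a tertiary one.
The cation rearranges from secondary to tertiary via a 1,2-hydride shift from the adjacent isopropyl carbon; the tertiary cation is what reacts next.

tertiary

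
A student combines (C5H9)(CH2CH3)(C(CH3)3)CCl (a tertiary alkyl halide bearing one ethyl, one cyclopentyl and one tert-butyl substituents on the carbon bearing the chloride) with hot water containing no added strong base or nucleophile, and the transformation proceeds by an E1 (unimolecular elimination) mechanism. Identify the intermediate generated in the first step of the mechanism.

tertiary carbocation

Step 1: The C–Cl bond breaks with both electrons going to the chloride; Cl⁻ leaves and a tertiary carbocation remains.
After step 1 the species present is a tertiary carbocation.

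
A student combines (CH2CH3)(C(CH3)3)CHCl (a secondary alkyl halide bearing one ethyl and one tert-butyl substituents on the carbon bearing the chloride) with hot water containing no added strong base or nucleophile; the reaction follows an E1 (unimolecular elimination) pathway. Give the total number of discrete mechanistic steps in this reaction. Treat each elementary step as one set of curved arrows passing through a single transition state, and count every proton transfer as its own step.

Step 1: Rate-determining heterolysis of the C–Cl bond gives Cl⁻ and a secondary carbocation.
Step 2: Carbocation rearrangement: a 1,2-methyl shift from the adjacent tert-butyl carbon converts the initially-formed secondary cation into the more stable tertiary cation.
Step 3: Loss of a β-proton to a water molecule of the solvent: the C–H bonding pair collapses toward the cationic carbon to form the C=C π bond, yielding the alkene.
Total: 3 elementary steps.

3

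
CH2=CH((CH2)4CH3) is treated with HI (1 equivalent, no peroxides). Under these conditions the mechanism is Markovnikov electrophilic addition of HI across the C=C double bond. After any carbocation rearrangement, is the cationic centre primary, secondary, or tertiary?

Step 1: The π electrons of the C=C bond attack a proton of HI; Markovnikov addition places the new C–H on the less-substituted alkene carbon, so the positive charge ends up on the more-substituted carbon — a secondary carbocation. The H–I bond breaks heterolytically, releasing I⁻.
No single 1,2-shift to an adjacent carbon would give a more-substituted cation, so no rearrangement occurs.

secondary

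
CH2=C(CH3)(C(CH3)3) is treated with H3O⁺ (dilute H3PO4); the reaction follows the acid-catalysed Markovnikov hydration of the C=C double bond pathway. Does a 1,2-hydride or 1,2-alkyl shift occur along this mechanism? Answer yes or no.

The first-formed carbocation is tertiary.
No single 1,2-shift to an adjacent carbon would produce a more-substituted cation than the one already present, so no rearrangement occurs.

no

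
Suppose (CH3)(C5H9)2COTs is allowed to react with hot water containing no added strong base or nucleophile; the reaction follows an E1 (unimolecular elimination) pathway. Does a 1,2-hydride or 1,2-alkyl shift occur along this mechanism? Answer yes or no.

no

The first-formed carbocation is tertiary.
No single 1,2-shift to an adjacent carbon would produce a more-substituted cation than the one already present, so no rearrangement occurs.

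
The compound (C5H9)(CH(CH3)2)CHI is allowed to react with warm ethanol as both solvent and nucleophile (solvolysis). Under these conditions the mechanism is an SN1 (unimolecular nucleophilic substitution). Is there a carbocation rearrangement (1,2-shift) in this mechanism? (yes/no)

yes

The first-formed carbocation is secondary.
The adjacent isopropyl carbon already bears 2 other carbon substituents and has a hydrogen to migrate; after a 1,2-hydride shift from that carbon the positive charge sits on a tertiary centre.
Tertiary is more stable than secondary, so the shift occurs.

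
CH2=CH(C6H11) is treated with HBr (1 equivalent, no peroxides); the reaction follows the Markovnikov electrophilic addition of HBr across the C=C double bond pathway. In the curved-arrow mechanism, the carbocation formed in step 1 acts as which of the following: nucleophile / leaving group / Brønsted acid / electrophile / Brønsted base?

electrophile

Step 3: The Br⁻ anion donates a lone pair to the carbocation, forming the new C–Br σ-bond and giving the neutral alkyl halide.
The carbocation formed in step 1 accepts an electron pair into an empty or π* orbital — it is the electrophile.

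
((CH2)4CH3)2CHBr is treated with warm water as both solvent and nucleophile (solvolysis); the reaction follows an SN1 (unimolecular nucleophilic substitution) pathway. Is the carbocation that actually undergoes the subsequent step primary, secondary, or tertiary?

Step 1: Rate-determining heterolysis of the C–Br bond gives Br⁻ and a secondary carbocation.
No single 1,2-shift to an adjacent carbon would give a more-substituted cation, so no rearrangement occurs.

secondary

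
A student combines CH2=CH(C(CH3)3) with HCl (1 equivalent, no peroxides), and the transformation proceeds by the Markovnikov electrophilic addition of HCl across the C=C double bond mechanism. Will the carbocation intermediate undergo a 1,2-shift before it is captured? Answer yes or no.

The first-formed carbocation is secondary.
The adjacent tert-butyl carbon has no hydrogen but bears methyl groups; migration of one methyl with its bonding pair (a 1,2-methyl shift) places the charge on a tertiary centre.
Tertiary is more stable than secondary, so the shift occurs.

yes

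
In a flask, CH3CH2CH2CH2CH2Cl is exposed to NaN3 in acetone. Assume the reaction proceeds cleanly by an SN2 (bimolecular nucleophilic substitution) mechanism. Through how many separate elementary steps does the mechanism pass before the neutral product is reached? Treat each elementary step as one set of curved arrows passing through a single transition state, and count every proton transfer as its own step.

Step 1: Backside attack by N3⁻ on the carbon bearing the chloride: the new C–N bond forms as the C–Cl bond breaks, with Walden inversion at carbon.
Total: 1 elementary step.

1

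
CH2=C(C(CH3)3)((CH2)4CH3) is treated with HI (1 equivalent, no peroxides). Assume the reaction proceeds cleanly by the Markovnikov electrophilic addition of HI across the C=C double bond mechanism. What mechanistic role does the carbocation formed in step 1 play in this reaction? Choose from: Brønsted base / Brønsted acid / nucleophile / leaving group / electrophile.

electrophile

Step 2: I⁻ captures the cation: a lone pair on I⁻ fills the empty p orbital, producing the alkyl halide product.
The carbocation formed in step 1 accepts an electron pair into an empty or π* orbital — it is the electrophile.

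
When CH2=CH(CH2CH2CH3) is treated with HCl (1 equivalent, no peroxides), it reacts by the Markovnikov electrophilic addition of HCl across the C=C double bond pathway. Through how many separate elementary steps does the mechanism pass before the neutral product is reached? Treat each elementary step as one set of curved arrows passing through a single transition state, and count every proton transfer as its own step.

Step 1: The π electrons of the C=C bond attack a proton of HCl; Markovnikov addition places the new C–H on the less-substituted alkene carbon, so the positive charge ends up on the more-substituted carbon — a secondary carbocation. The H–Cl bond breaks heterolytically, releasing Cl⁻.
(No 1,2-shift: no single shift to an adjacent carbon would give a more stable cation.)
Step 2: Nucleophilic attack by Cl⁻ on the carbocation completes the addition, giving R–Cl.
Total: 2 elementary steps.

2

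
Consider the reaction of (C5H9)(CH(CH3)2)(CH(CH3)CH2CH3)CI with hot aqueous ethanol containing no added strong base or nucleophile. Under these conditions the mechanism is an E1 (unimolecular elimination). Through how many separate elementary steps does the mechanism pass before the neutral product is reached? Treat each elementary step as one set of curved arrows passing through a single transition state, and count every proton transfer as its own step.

2

Step 1: Rate-determining heterolysis of the C–I bond gives I⁻ and a tertiary carbocation.
(No 1,2-shift: no single shift to an adjacent carbon would give a more stable cation.)
Step 2: A water (or ethanol) molecule (solvent) deprotonates a β-carbon; as the C–H bond breaks, those electrons form the new alkene π bond.
Total: 2 elementary steps.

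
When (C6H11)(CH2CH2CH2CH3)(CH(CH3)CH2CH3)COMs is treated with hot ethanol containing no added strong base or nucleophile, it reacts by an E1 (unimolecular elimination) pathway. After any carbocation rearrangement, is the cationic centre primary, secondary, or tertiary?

Step 1: Rate-determining heterolysis of the C–O bond gives MsO⁻ and a tertiary carbocation.
No single 1,2-shift to an adjacent carbon would give a more-substituted cation, so no rearrangement occurs.

tertiary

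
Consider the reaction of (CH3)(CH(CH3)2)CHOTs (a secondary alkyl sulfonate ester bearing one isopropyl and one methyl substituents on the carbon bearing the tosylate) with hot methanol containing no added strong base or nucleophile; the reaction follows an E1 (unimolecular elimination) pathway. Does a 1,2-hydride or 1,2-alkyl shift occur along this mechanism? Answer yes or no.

The first-formed carbocation is secondary.
The adjacent isopropyl carbon already bears 2 other carbon substituents and has a hydrogen to migrate; after a 1,2-hydride shift from that carbon the positive charge sits on a tertiary centre.
Tertiary is more stable than secondary, so the shift occurs.

yes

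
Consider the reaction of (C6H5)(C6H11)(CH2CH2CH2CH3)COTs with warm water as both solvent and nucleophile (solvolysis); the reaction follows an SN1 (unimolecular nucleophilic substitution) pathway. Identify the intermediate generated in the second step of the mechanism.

oxonium ion

Step 1: The C–O bond breaks with both electrons going to the tosylate; TsO⁻ leaves and a tertiary carbocation remains.
Step 2: Nucleophilic capture: the oxygen of H2O bonds to the cationic carbon, producing an oxonium-ion intermediate.
After step 2 the species present is an oxonium ion.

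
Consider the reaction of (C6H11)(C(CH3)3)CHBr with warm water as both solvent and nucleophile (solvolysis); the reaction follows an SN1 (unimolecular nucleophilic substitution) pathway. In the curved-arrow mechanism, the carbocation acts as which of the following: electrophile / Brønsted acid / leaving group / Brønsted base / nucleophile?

electrophile

Step 3: H2O donates an oxygen lone pair into the empty p orbital of the cation, giving a protonated alcohol (an oxonium ion).
The carbocation accepts an electron pair into an empty or π* orbital — it is the electrophile.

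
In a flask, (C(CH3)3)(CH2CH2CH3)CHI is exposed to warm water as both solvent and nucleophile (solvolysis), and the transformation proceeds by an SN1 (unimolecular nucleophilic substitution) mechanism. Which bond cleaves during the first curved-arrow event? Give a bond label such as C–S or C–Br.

C–I

Step 1: The C–I bond breaks with both electrons going to the iodide; I⁻ leaves and a secondary carbocation remains.
The bond broken in this step is the C–I bond.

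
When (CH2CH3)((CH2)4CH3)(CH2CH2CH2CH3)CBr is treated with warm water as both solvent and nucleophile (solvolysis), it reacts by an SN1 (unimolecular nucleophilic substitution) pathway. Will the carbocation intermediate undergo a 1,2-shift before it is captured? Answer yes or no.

no

The first-formed carbocation is tertiary.
No single 1,2-shift to an adjacent carbon would produce a more-substituted cation than the one already present, so no rearrangement occurs.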